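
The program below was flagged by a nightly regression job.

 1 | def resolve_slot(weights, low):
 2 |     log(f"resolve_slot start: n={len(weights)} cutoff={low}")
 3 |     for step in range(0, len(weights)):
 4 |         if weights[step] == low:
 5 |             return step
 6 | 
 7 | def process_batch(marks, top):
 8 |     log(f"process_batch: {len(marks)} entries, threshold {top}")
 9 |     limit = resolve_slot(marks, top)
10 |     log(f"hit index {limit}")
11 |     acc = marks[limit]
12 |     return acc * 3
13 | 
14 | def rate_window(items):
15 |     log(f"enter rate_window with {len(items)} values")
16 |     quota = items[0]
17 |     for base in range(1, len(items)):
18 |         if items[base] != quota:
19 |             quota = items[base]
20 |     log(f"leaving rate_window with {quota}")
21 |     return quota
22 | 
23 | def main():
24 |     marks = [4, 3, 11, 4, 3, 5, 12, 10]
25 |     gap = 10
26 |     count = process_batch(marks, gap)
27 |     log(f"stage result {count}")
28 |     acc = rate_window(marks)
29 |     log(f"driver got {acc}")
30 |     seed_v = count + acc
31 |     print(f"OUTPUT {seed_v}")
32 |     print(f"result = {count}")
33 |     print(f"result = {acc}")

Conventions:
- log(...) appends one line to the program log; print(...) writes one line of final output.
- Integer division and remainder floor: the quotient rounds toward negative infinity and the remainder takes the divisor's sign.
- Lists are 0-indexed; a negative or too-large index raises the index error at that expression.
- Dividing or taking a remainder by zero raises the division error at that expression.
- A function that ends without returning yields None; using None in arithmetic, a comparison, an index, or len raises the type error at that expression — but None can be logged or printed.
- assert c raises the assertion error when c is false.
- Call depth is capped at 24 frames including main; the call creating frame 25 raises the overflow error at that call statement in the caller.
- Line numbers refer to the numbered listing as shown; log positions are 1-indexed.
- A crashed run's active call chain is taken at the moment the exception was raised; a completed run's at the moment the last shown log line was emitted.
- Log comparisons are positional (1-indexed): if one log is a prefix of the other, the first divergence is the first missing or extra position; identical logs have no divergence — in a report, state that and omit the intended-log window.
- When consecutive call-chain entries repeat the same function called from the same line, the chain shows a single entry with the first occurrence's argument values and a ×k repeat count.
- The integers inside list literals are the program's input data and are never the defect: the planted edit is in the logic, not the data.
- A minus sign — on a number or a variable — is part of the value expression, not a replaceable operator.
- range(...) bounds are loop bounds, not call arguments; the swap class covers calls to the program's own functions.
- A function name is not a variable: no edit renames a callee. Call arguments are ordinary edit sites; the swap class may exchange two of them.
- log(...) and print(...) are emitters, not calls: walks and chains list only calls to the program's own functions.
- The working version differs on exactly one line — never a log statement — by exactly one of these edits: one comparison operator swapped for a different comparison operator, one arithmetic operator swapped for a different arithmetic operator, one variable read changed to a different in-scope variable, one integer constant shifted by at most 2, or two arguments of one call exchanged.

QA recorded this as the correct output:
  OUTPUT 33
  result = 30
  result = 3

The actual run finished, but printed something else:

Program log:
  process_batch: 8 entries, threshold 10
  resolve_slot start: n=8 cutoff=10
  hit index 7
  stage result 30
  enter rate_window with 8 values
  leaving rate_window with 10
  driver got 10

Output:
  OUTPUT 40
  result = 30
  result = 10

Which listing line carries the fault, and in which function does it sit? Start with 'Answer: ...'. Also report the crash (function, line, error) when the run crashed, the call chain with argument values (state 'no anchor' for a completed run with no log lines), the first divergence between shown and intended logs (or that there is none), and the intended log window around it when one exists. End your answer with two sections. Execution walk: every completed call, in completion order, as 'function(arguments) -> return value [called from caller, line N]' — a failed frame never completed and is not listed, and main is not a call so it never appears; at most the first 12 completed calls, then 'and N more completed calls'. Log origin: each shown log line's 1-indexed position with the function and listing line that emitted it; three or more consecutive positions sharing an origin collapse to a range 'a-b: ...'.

Answer: the defect is in rate_window at line 18.
Core observation: Log line 6 is where behavior first shows: 'leaving rate_window with 10' appears instead of 'leaving rate_window with 3'.
Call chain: main.
First divergence: position 6 — the shown line 'leaving rate_window with 10' should read 'leaving rate_window with 3'.
Intended log window:
  4: stage result 30
  5: enter rate_window with 8 values
  6: leaving rate_window with 3
  7: driver got 3
Execution walk:
  resolve_slot([4, 3, 11, 4, 3, 5, 12, 10], 10) -> 7  [called from process_batch, line 9]
  process_batch([4, 3, 11, 4, 3, 5, 12, 10], 10) -> 30  [called from main, line 26]
  rate_window([4, 3, 11, 4, 3, 5, 12, 10]) -> 10  [called from main, line 28]
Log origins:
  1: logged in process_batch at line 8
  2: logged in resolve_slot at line 2
  3: logged in process_batch at line 10
  4: logged in main at line 27
  5: logged in rate_window at line 15
  6: logged in rate_window at line 20
  7: logged in main at line 29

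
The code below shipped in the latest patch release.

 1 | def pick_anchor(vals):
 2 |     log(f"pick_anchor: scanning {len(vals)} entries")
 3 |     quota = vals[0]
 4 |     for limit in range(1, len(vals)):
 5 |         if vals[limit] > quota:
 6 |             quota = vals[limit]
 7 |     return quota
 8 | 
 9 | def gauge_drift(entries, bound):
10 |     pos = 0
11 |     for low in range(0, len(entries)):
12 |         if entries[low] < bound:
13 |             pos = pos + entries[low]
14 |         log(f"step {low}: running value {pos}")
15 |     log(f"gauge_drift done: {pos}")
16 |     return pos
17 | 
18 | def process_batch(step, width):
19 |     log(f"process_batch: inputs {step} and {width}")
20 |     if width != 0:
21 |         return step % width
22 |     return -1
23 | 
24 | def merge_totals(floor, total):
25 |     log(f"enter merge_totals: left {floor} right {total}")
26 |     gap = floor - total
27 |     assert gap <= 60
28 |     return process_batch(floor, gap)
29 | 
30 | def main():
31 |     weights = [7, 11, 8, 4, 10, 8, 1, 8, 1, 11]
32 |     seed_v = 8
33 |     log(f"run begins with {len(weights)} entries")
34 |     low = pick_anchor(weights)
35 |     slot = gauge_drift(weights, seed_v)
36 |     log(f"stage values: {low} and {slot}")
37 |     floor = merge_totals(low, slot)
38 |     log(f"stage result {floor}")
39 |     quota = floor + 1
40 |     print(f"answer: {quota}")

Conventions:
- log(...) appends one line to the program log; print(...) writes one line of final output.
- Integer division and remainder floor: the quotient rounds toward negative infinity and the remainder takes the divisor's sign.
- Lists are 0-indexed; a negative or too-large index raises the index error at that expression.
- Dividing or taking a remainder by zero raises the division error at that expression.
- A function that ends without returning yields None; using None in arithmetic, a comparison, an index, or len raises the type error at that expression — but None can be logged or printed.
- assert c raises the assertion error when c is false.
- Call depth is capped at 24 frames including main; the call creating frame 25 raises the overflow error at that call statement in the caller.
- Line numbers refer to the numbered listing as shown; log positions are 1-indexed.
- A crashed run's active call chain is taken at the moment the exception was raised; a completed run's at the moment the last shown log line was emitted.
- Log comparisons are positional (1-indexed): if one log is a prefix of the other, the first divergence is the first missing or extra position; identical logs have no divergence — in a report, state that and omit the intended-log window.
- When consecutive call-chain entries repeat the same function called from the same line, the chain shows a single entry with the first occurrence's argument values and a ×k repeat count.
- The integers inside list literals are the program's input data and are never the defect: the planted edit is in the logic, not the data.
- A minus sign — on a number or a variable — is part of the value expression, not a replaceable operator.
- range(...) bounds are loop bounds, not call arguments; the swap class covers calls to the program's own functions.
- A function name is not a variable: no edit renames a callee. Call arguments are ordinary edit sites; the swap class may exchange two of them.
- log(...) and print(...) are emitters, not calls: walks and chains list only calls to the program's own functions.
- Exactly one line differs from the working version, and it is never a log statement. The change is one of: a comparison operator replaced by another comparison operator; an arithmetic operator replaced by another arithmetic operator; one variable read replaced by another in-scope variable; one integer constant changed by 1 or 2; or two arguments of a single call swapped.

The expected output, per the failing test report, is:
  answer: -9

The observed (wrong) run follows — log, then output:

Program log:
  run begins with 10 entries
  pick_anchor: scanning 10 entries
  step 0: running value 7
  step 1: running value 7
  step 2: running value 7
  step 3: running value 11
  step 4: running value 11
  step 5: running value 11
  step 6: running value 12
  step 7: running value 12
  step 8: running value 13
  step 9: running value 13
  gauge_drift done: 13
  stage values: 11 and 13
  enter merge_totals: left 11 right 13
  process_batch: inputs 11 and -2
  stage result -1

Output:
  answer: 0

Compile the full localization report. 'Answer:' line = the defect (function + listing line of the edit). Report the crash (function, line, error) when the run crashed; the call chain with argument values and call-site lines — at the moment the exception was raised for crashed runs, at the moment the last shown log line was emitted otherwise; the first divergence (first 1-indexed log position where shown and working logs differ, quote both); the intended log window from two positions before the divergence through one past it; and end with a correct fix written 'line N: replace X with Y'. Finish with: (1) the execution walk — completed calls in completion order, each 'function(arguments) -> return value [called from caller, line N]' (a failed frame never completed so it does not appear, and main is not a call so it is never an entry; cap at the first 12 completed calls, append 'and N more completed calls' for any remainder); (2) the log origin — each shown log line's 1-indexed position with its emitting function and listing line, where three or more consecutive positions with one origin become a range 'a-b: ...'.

Answer: the defect is in gauge_drift at line 12.
Core observation: The earliest visible damage is log position 3 — 'step 0: running value 7' rather than the intended 'step 0: running value 0'.
Call chain: main.
First divergence: position 3 — the shown line 'step 0: running value 7' should read 'step 0: running value 0'.
Intended log window:
  1: run begins with 10 entries
  2: pick_anchor: scanning 10 entries
  3: step 0: running value 0
  4: step 1: running value 11
Execution walk:
  pick_anchor([7, 11, 8, 4, 10, 8, 1, 8, 1, 11]) -> 11  [called from main, line 34]
  gauge_drift([7, 11, 8, 4, 10, 8, 1, 8, 1, 11], 8) -> 13  [called from main, line 35]
  process_batch(11, -2) -> -1  [called from merge_totals, line 28]
  merge_totals(11, 13) -> -1  [called from main, line 37]
Log origins:
  1: logged in main at line 33
  2: logged in pick_anchor at line 2
  3-12: logged in gauge_drift at line 14
  13: logged in gauge_drift at line 15
  14: logged in main at line 36
  15: logged in merge_totals at line 25
  16: logged in process_batch at line 19
  17: logged in main at line 38
A correct fix: line 12: replace `<` with `>`.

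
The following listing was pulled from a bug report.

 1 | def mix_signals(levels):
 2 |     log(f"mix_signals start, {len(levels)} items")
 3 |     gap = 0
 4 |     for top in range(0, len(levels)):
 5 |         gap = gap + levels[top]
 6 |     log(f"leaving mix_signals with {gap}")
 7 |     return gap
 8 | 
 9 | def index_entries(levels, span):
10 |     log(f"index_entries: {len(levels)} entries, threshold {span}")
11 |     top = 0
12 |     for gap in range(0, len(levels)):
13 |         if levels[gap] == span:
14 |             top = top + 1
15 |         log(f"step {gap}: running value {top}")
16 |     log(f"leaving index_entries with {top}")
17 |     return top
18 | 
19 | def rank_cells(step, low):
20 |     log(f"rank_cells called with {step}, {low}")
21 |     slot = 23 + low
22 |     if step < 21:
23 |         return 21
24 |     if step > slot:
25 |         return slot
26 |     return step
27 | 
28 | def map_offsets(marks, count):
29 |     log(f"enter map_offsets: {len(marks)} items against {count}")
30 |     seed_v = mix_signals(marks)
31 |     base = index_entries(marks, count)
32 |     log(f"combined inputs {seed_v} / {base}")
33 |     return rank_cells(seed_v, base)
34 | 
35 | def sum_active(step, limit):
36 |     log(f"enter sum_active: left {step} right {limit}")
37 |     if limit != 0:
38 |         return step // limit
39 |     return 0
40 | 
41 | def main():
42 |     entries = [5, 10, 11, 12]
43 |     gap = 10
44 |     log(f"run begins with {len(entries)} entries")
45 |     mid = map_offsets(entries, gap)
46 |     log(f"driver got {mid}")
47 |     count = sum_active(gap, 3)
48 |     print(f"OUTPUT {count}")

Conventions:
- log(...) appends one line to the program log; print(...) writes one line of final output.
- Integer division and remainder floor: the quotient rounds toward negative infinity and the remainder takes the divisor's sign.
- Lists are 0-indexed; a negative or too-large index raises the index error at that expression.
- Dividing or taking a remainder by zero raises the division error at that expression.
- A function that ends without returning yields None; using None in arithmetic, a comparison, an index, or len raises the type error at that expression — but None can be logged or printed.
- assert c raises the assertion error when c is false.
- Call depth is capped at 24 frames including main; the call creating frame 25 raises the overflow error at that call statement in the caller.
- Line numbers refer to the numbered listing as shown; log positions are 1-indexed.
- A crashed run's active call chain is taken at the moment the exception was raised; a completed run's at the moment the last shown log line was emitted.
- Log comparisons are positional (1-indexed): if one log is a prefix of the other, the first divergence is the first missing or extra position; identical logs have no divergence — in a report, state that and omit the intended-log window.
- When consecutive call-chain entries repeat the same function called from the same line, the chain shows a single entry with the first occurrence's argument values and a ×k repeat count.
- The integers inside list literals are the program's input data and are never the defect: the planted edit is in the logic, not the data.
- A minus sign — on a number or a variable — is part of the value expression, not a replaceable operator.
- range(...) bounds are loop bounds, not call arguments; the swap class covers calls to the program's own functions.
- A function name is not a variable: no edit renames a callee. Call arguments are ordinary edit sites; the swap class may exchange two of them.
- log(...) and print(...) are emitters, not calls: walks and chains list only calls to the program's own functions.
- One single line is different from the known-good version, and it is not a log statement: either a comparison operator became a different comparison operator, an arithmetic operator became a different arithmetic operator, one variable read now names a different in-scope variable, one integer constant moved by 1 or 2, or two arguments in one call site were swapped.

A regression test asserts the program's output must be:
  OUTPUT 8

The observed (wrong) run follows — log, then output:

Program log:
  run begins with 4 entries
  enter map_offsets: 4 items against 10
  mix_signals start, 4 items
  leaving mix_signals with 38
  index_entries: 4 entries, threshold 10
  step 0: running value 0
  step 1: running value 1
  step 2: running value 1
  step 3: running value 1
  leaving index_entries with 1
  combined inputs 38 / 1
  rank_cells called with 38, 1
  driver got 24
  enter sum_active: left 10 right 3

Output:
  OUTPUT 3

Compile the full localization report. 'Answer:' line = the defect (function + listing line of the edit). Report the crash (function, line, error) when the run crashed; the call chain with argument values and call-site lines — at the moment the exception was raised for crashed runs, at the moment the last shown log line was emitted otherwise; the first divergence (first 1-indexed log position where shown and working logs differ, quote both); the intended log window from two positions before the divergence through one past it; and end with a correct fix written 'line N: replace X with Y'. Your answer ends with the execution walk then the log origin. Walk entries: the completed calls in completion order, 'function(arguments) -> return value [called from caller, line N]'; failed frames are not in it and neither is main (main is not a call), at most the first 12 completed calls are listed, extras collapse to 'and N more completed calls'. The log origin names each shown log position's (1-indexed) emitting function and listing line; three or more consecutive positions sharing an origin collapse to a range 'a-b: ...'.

Answer: the defect is in main at line 47.
Key observation: Position 14 is the first bad log line: 'enter sum_active: left 10 right 3' should read 'enter sum_active: left 24 right 3'.
Call chain: main -> sum_active(10, 3) (called at line 47).
First divergence: position 14 — shown 'enter sum_active: left 10 right 3', intended 'enter sum_active: left 24 right 3'.
Intended log window:
  12: rank_cells called with 38, 1
  13: driver got 24
  14: enter sum_active: left 24 right 3
Execution walk:
  mix_signals([5, 10, 11, 12]) -> 38  [called from map_offsets, line 30]
  index_entries([5, 10, 11, 12], 10) -> 1  [called from map_offsets, line 31]
  rank_cells(38, 1) -> 24  [called from map_offsets, line 33]
  map_offsets([5, 10, 11, 12], 10) -> 24  [called from main, line 45]
  sum_active(10, 3) -> 3  [called from main, line 47]
Log origins:
  1: logged in main at line 44
  2: logged in map_offsets at line 29
  3: logged in mix_signals at line 2
  4: logged in mix_signals at line 6
  5: logged in index_entries at line 10
  6-9: logged in index_entries at line 15
  10: logged in index_entries at line 16
  11: logged in map_offsets at line 32
  12: logged in rank_cells at line 20
  13: logged in main at line 46
  14: logged in sum_active at line 36
A correct fix: line 47: replace `gap` with `mid`.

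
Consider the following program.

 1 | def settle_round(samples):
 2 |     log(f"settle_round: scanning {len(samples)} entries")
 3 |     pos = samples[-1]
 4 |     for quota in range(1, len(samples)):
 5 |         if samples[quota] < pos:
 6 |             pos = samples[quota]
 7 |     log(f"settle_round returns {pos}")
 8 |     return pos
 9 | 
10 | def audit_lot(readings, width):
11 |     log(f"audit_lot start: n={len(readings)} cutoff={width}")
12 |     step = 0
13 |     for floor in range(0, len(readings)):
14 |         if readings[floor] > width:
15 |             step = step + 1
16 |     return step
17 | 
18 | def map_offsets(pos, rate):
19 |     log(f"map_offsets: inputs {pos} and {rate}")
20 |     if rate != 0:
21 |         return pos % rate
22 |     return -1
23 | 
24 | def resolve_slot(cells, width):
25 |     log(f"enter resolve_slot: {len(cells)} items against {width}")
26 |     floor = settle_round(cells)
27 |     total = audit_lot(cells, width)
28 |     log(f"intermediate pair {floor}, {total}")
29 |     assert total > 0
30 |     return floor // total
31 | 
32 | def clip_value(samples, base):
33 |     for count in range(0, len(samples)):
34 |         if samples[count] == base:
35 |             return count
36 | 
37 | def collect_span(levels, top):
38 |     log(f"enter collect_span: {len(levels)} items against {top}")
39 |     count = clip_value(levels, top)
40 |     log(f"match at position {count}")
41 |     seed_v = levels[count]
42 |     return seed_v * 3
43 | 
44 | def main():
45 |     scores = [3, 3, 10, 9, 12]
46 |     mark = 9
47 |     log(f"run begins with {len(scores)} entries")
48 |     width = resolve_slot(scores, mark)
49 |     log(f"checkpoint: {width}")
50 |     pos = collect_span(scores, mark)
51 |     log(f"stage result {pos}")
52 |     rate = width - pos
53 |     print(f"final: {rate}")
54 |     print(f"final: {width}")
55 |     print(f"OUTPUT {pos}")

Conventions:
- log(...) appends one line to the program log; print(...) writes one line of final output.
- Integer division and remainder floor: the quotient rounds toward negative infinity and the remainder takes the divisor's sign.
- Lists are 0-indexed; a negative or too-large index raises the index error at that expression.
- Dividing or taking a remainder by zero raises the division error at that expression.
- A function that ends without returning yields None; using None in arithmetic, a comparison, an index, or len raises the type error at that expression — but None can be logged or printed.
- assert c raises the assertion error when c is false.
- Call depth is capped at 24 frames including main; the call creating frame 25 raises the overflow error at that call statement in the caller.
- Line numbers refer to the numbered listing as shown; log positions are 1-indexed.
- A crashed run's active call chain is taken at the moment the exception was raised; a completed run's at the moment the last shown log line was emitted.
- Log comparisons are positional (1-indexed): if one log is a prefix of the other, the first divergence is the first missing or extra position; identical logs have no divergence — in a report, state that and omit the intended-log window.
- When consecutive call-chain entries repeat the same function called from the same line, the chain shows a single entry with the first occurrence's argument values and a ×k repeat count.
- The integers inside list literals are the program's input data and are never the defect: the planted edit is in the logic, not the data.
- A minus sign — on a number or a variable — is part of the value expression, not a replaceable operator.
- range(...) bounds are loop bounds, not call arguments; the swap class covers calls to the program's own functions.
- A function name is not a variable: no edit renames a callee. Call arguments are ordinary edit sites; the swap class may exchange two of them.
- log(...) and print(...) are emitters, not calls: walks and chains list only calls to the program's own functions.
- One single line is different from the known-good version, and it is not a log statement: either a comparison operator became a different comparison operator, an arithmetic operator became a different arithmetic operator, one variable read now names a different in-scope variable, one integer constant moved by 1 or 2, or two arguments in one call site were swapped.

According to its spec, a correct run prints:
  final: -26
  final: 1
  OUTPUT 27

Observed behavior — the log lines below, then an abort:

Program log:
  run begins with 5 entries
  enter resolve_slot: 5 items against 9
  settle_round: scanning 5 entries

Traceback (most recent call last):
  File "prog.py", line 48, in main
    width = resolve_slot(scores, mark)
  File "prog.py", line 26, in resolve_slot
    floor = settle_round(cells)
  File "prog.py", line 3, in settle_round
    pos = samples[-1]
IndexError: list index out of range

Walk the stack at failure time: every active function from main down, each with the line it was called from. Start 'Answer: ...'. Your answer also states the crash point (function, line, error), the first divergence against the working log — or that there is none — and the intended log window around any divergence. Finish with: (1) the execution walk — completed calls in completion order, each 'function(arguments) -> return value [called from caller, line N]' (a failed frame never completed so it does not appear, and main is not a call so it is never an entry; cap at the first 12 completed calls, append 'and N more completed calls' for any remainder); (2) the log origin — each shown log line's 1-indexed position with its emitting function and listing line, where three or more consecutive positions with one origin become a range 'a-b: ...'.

Answer: main -> resolve_slot (called at line 48) -> settle_round (called at line 26).
Key observation: The log ends early — 3 lines, where the working version next logs 'settle_round returns 3'.
Crash: settle_round, line 3, IndexError.
First divergence: position 4 — after 3 matching lines the faulty run goes silent; intended next line 'settle_round returns 3'.
Intended log window:
  2: enter resolve_slot: 5 items against 9
  3: settle_round: scanning 5 entries
  4: settle_round returns 3
  5: audit_lot start: n=5 cutoff=9
Execution walk:
  (no call completed)
Log origins:
  1: logged in main at line 47
  2: logged in resolve_slot at line 25
  3: logged in settle_round at line 2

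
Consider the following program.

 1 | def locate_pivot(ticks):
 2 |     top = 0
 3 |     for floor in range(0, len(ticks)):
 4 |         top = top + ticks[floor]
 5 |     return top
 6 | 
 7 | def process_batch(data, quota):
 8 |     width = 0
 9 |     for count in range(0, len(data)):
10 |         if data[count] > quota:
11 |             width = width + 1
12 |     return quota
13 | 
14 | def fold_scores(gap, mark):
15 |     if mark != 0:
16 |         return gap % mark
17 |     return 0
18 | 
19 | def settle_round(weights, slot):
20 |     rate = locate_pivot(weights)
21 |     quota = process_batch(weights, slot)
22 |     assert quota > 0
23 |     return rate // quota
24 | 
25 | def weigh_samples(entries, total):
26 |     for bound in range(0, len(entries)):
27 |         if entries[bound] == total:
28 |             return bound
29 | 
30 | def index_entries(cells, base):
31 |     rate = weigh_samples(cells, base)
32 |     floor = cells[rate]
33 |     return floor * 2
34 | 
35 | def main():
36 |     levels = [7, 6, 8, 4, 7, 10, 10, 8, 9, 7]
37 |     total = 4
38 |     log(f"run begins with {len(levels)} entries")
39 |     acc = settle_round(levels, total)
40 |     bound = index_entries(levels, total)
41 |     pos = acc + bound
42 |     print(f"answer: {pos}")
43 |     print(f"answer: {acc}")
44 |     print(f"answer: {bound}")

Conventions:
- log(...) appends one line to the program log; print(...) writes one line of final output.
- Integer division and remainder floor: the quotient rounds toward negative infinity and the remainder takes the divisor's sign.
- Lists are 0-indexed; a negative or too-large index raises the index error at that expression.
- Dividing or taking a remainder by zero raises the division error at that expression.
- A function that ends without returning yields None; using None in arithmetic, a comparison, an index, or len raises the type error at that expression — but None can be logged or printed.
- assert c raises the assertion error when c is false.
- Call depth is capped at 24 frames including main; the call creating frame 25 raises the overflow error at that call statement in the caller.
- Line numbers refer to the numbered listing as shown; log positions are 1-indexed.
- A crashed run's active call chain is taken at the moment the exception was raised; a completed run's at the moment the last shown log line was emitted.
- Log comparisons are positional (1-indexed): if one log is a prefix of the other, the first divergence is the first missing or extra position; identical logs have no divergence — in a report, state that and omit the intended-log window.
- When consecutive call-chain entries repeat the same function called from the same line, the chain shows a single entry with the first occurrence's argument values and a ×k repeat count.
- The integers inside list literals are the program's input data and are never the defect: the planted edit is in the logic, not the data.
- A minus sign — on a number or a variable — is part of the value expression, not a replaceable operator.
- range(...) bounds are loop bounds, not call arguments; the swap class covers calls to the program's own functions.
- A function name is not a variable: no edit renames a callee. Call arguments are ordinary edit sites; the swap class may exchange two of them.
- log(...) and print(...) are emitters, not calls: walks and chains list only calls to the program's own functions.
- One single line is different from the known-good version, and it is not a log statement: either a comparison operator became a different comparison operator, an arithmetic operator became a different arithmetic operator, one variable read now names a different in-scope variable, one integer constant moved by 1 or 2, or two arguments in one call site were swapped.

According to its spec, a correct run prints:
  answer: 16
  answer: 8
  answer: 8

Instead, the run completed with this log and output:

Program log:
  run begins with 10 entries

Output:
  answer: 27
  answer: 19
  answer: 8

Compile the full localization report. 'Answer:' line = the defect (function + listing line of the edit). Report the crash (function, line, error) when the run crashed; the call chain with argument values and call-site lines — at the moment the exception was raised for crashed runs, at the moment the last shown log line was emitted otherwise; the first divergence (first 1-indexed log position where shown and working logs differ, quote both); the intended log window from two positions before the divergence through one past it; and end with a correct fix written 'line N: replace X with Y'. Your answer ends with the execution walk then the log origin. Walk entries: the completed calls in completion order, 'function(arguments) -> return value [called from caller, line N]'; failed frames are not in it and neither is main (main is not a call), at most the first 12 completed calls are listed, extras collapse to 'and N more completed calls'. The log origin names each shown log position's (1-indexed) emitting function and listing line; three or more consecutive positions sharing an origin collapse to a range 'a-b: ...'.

Answer: the defect is in process_batch at line 12.
Key fact: The two runs log identically and part ways only at the printed values.
Call chain: main.
First divergence: none; the two logs match at every position.
Execution walk:
  locate_pivot([7, 6, 8, 4, 7, 10, 10, 8, 9, 7]) -> 76  [called from settle_round, line 20]
  process_batch([7, 6, 8, 4, 7, 10, 10, 8, 9, 7], 4) -> 4  [called from settle_round, line 21]
  settle_round([7, 6, 8, 4, 7, 10, 10, 8, 9, 7], 4) -> 19  [called from main, line 39]
  weigh_samples([7, 6, 8, 4, 7, 10, 10, 8, 9, 7], 4) -> 3  [called from index_entries, line 31]
  index_entries([7, 6, 8, 4, 7, 10, 10, 8, 9, 7], 4) -> 8  [called from main, line 40]
Origin of each log line:
  1: emitted by main (line 38)
A correct fix: line 12: replace `quota` with `width`.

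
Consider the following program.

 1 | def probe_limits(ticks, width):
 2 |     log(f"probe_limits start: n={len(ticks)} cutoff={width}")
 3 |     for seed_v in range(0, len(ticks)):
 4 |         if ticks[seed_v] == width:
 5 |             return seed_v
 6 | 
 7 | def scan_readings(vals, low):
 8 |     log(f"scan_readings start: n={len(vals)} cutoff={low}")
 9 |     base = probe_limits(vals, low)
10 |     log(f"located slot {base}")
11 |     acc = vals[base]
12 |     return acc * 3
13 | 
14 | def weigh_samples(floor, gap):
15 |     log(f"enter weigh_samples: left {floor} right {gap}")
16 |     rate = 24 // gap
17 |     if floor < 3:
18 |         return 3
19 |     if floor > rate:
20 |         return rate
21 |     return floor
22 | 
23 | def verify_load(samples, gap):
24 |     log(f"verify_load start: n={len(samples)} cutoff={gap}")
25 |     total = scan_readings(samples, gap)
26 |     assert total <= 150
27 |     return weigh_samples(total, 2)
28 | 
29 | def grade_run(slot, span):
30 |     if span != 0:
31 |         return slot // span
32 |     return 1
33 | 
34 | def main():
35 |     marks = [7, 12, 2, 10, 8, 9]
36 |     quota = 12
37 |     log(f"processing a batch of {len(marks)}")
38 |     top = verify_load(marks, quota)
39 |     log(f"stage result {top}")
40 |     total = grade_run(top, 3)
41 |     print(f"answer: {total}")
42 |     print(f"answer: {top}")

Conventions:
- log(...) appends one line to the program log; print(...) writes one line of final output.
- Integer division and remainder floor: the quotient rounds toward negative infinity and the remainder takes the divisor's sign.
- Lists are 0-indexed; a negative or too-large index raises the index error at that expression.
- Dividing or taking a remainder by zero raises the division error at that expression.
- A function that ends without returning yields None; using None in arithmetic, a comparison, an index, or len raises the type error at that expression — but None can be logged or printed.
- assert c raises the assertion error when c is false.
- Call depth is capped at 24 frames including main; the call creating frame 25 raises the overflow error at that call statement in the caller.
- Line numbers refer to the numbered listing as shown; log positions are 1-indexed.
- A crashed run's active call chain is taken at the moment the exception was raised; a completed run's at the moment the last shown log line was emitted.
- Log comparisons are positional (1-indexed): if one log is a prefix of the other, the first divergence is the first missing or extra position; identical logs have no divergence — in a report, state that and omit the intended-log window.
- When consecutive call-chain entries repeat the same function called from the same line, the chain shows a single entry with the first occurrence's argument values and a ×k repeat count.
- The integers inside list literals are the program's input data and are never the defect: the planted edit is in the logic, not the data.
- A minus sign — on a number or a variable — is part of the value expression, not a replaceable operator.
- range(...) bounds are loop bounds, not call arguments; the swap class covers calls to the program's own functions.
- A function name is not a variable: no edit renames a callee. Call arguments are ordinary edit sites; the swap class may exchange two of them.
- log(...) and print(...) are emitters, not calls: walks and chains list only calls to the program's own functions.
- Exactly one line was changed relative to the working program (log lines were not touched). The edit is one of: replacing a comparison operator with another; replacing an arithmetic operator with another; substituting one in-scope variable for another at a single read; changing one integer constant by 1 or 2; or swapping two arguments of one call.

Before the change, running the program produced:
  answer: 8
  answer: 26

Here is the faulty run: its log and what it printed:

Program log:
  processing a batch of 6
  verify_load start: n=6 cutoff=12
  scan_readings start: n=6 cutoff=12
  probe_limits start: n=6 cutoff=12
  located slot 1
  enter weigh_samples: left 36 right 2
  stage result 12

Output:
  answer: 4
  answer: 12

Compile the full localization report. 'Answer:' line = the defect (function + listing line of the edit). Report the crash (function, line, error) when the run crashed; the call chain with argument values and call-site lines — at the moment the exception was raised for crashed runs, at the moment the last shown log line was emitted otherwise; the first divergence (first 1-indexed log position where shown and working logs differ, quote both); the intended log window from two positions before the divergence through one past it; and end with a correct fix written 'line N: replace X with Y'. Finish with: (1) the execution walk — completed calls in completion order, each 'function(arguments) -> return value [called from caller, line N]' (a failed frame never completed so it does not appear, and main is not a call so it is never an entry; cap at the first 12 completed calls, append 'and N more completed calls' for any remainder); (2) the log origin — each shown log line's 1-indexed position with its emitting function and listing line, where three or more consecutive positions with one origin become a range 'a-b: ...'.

Answer: the defect is in weigh_samples at line 16.
The tell: At log position 7 the runs split — shown 'stage result 12', but the working version logs 'stage result 26'.
Call chain: main.
First divergence: position 7 — shown 'stage result 12', intended 'stage result 26'.
Intended log window:
  5: located slot 1
  6: enter weigh_samples: left 36 right 2
  7: stage result 26
Execution walk:
  probe_limits([7, 12, 2, 10, 8, 9], 12) -> 1  [called from scan_readings, line 9]
  scan_readings([7, 12, 2, 10, 8, 9], 12) -> 36  [called from verify_load, line 25]
  weigh_samples(36, 2) -> 12  [called from verify_load, line 27]
  verify_load([7, 12, 2, 10, 8, 9], 12) -> 12  [called from main, line 38]
  grade_run(12, 3) -> 4  [called from main, line 40]
Log origin:
  1: logged in main at line 37
  2: logged in verify_load at line 24
  3: logged in scan_readings at line 8
  4: logged in probe_limits at line 2
  5: logged in scan_readings at line 10
  6: logged in weigh_samples at line 15
  7: logged in main at line 39
A correct fix: line 16: replace `//` with `+`.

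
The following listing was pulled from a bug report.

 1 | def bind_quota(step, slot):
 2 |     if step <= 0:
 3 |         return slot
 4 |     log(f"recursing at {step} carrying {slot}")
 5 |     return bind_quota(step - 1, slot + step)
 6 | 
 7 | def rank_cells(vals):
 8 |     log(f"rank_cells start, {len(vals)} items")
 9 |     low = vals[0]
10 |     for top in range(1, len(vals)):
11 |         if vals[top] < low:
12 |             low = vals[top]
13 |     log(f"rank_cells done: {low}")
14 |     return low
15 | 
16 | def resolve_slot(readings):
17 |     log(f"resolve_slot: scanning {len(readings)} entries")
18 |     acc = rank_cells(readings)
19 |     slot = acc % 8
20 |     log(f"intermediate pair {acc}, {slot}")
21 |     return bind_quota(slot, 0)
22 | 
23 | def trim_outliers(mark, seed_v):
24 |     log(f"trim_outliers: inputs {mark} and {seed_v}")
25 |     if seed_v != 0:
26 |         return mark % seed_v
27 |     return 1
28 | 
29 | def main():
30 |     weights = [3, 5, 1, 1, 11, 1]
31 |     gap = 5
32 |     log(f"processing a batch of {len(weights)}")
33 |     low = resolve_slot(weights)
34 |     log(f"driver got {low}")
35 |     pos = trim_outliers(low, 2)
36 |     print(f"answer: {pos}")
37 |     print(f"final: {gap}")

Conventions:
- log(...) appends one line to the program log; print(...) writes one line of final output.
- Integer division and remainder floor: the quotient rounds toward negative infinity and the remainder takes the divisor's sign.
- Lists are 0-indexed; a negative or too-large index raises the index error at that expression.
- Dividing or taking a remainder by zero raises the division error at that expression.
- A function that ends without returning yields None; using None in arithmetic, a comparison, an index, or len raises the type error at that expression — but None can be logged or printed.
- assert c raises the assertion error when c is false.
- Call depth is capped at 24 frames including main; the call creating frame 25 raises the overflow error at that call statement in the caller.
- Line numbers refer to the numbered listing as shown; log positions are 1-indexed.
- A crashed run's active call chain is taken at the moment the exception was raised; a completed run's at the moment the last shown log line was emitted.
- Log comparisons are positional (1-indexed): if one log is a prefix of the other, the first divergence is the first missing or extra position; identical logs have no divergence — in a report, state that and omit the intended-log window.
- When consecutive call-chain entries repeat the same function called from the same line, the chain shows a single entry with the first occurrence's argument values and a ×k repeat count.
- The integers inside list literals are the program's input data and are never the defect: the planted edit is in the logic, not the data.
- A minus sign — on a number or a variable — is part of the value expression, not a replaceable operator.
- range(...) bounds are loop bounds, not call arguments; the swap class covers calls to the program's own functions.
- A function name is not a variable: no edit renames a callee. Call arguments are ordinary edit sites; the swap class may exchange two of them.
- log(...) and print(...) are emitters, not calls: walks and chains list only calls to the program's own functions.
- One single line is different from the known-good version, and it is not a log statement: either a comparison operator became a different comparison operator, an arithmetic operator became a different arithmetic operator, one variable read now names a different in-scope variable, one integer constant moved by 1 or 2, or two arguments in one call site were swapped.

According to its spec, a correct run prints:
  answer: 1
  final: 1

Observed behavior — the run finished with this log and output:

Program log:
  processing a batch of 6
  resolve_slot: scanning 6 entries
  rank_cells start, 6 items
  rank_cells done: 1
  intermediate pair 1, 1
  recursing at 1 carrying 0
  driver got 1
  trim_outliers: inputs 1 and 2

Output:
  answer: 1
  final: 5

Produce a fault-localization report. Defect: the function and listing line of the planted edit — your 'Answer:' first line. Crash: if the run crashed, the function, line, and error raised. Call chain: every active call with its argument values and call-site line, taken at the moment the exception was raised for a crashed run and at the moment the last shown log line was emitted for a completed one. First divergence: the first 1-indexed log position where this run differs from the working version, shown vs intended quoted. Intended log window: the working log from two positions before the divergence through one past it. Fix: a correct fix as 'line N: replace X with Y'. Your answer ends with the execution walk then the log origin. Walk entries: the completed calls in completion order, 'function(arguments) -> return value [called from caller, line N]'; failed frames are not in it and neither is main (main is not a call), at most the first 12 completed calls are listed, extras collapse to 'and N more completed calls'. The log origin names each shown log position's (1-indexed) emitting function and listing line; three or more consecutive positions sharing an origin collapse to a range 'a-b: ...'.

Answer: the defect is in main at line 37.
Core observation: Log streams are identical — the defect surfaces only in the printed output.
Call chain: main -> trim_outliers(1, 2) (called at line 35).
First divergence: there is none — every log position agrees.
Execution walk:
  rank_cells([3, 5, 1, 1, 11, 1]) -> 1  [called from resolve_slot, line 18]
  bind_quota(0, 1) -> 1  [called from bind_quota, line 5]
  bind_quota(1, 0) -> 1  [called from resolve_slot, line 21]
  resolve_slot([3, 5, 1, 1, 11, 1]) -> 1  [called from main, line 33]
  trim_outliers(1, 2) -> 1  [called from main, line 35]
Log origin:
  1: logged in main at line 32
  2: logged in resolve_slot at line 17
  3: logged in rank_cells at line 8
  4: logged in rank_cells at line 13
  5: logged in resolve_slot at line 20
  6: logged in bind_quota at line 4
  7: logged in main at line 34
  8: logged in trim_outliers at line 24
A correct fix: line 37: replace `gap` with `low`.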